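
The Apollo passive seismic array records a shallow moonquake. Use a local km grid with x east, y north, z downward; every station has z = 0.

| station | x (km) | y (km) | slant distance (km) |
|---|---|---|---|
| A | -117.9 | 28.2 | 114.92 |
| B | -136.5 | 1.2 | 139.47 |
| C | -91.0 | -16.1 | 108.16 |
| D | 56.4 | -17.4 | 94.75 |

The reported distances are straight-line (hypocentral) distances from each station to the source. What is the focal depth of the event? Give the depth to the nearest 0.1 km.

z ≈ 25.1 km

Each station gives a sphere (x−x_i)² + (y−y_i)² + z² = d_i² (stations at z=0).
Subtracting the A sphere from B and C: z² cancels, leaving linear equations in x and y:
-37.2 x − 54.0 y = -2307.23
53.8 x − 88.6 y = -4647.42
Solving: x ≈ -7.505, y ≈ 47.897 km (keep extra digits for the depth step; rounded: -7.5, 47.9).
Then from the A sphere: z² = 114.92² − (x + 117.9)² − (y − 28.2)² with x = -7.505, y = 47.897, so z ≈ 25.131 ≈ 25.1 km.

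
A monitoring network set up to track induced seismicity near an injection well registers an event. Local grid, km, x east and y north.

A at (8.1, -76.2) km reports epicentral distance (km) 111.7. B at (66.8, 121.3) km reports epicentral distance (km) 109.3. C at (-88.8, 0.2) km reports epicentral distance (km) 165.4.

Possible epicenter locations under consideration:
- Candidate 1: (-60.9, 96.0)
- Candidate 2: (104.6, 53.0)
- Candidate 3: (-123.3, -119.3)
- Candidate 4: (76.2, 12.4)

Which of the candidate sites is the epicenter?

Candidate 4

For each candidate, compare |candidate − station| to the reported distance:
Candidate 1: residuals A 73.8, B 20.9, C 65.6 → max 73.8 km
Candidate 2: residuals A 49.6, B 31.2, C 35.1 → max 49.6 km
Candidate 3: residuals A 26.6, B 197.3, C 41.0 → max 197.3 km
Candidate 4: residuals A 0.0, B 0.0, C 0.1 → max 0.1 km
Only Candidate 4 has all residuals ≈ 0.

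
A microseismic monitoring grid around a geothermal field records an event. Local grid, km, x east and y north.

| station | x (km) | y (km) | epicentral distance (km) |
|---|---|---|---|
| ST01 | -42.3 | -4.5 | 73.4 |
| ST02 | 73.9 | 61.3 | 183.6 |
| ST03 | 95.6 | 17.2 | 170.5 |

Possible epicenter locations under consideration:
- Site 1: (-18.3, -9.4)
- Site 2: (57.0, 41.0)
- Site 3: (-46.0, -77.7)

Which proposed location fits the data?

Site 3

For each candidate, compare |candidate − station| to the reported distance:
Site 1: residuals ST01 48.9, ST02 67.4, ST03 53.5 → max 67.4 km
Site 2: residuals ST01 35.8, ST02 157.2, ST03 125.2 → max 157.2 km
Site 3: residuals ST01 0.1, ST02 0.0, ST03 0.0 → max 0.1 km
Only Site 3 has all residuals ≈ 0.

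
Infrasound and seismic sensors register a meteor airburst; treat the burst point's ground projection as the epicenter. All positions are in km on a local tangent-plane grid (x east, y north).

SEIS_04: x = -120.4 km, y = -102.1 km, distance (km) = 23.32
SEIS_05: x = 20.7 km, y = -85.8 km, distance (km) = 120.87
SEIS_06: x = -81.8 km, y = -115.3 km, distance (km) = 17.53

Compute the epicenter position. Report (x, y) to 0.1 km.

Circle about each station: (x + 120.4)² + (y + 102.1)² = 23.32²; (x − 20.7)² + (y + 85.8)² = 120.87²; (x + 81.8)² + (y + 115.3)² = 17.53².
Subtracting the SEIS_04 equation from the SEIS_05 and SEIS_06 equations removes the quadratic terms:
282.2 x + 32.6 y = -31196.17
77.2 x − 26.4 y = -4698.72
Solving the 2×2 system: x ≈ -98.0, y ≈ -108.6 km.

(-98.0, -108.6)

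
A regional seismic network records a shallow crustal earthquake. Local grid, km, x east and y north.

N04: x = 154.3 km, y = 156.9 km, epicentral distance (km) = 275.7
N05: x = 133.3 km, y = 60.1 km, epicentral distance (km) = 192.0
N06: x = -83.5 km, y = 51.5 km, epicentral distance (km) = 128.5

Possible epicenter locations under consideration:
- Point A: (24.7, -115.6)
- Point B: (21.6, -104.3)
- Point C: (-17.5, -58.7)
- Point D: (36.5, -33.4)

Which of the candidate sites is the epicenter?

Point C

For each candidate, compare |candidate − station| to the reported distance:
Point A: residuals N04 26.0, N05 14.6, N06 70.6 → max 70.6 km
Point B: residuals N04 17.3, N05 6.8, N06 59.4 → max 59.4 km
Point C: residuals N04 0.0, N05 0.0, N06 0.0 → max 0.0 km
Point D: residuals N04 51.9, N05 57.4, N06 18.5 → max 57.4 km
Only Point C has all residuals ≈ 0.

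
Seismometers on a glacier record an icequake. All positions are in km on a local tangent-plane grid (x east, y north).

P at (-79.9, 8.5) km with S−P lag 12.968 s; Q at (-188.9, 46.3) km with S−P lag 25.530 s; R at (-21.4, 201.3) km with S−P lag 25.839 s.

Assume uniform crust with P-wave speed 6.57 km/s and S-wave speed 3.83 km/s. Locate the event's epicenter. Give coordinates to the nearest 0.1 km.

32.9 km east, -29.7 km north

Distance from S−P lag: d = Δt · v_P v_S / (v_P − v_S) = Δt · (6.57·3.83)/(6.57−3.83) ≈ 9.1836·Δt.
So d_P = 119.09, d_Q = 234.46, d_R = 237.30 km.
Circle about each station: (x + 79.9)² + (y − 8.5)² = 119.09²; (x + 188.9)² + (y − 46.3)² = 234.46²; (x + 21.4)² + (y − 201.3)² = 237.30².
Subtracting the P equation from the Q and R equations removes the quadratic terms:
-218.0 x + 75.6 y = -9418.42
117.0 x + 385.6 y = -7605.47
Solving the 2×2 system: x ≈ 32.9, y ≈ -29.7 km.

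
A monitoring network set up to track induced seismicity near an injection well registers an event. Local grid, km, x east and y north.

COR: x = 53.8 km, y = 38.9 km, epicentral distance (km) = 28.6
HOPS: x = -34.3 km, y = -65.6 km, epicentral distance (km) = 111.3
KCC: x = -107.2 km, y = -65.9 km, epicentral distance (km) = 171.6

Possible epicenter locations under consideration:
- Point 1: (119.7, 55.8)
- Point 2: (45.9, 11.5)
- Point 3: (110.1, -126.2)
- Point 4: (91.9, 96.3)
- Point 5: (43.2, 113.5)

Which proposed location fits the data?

Point 2

For each candidate, compare |candidate − station| to the reported distance:
Point 1: residuals COR 39.4, HOPS 84.8, KCC 85.9 → max 85.9 km
Point 2: residuals COR 0.1, HOPS 0.1, KCC 0.0 → max 0.1 km
Point 3: residuals COR 145.8, HOPS 45.3, KCC 53.9 → max 145.8 km
Point 4: residuals COR 40.3, HOPS 94.0, KCC 85.2 → max 94.0 km
Point 5: residuals COR 46.7, HOPS 83.8, KCC 62.5 → max 83.8 km
Only Point 2 has all residuals ≈ 0.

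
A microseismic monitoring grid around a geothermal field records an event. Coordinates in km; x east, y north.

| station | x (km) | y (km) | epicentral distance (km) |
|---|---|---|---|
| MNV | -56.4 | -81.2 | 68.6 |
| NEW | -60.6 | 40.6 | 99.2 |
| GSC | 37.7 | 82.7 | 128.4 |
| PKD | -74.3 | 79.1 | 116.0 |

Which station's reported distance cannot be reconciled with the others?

PKD

Solve using three stations at a time. Using MNV, NEW, GSC (subtract circle equations pairwise → linear system) gives (x, y) ≈ (-2.0, -39.4).
Distances from that point to each station vs reported:
  MNV: calculated 68.6 vs reported 68.6 → residual 0.0 km
  NEW: calculated 99.2 vs reported 99.2 → residual 0.0 km
  GSC: calculated 128.4 vs reported 128.4 → residual 0.0 km
  PKD: calculated 138.9 vs reported 116.0 → residual 22.9 km
MNV, NEW, GSC are mutually consistent (residuals ≈ 0); PKD is off by 22.9 km.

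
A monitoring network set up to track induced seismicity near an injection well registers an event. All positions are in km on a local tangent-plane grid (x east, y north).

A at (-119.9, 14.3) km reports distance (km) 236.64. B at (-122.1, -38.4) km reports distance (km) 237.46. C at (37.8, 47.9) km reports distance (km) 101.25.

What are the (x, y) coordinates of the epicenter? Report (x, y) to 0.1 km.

Circle about each station: (x + 119.9)² + (y − 14.3)² = 236.64²; (x + 122.1)² + (y + 38.4)² = 237.46²; (x − 37.8)² + (y − 47.9)² = 101.25².
Subtracting the A equation from the B and C equations removes the quadratic terms:
-4.4 x − 105.4 y = 1413.71
315.4 x + 67.2 y = 34889.68
Solving the 2×2 system: x ≈ 114.5, y ≈ -18.2 km.

x ≈ 114.5 km, y ≈ -18.2 km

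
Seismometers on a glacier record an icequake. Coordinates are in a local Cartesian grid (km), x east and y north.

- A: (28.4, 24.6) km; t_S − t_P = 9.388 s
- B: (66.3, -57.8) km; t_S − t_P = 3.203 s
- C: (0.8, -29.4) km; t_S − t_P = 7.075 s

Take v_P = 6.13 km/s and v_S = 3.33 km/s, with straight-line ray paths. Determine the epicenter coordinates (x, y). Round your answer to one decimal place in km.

x ≈ 51.3 km, y ≈ -39.9 km

Distance from S−P lag: d = Δt · v_P v_S / (v_P − v_S) = Δt · (6.13·3.33)/(6.13−3.33) ≈ 7.2903·Δt.
So d_A = 68.44, d_B = 23.35, d_C = 51.58 km.
Circle about each station: (x − 28.4)² + (y − 24.6)² = 68.44²; (x − 66.3)² + (y + 57.8)² = 23.35²; (x − 0.8)² + (y + 29.4)² = 51.58².
Subtracting the A equation from the B and C equations removes the quadratic terms:
75.8 x − 164.8 y = 10463.62
-55.2 x − 108.0 y = 1476.82
Solving the 2×2 system: x ≈ 51.3, y ≈ -39.9 km.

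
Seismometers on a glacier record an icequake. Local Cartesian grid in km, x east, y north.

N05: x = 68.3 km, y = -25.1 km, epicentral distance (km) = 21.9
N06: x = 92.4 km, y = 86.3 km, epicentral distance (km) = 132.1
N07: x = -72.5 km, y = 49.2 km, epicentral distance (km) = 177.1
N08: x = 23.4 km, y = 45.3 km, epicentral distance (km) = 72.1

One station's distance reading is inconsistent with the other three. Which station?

Solve using three stations at a time. Using N05, N06, N07 (subtract circle equations pairwise → linear system) gives (x, y) ≈ (77.5, -45.0).
Distances from that point to each station vs reported:
  N05: calculated 21.9 vs reported 21.9 → residual 0.0 km
  N06: calculated 132.1 vs reported 132.1 → residual 0.0 km
  N07: calculated 177.1 vs reported 177.1 → residual 0.0 km
  N08: calculated 105.2 vs reported 72.1 → residual 33.1 km
N05, N06, N07 are mutually consistent (residuals ≈ 0); N08 is off by 33.1 km.

N08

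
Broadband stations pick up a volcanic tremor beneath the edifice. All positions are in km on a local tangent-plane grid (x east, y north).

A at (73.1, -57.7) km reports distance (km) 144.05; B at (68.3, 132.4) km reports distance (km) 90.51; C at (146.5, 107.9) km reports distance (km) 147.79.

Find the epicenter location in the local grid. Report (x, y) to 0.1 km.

(4.0, 68.7)

Circle about each station: (x − 73.1)² + (y + 57.7)² = 144.05²; (x − 68.3)² + (y − 132.4)² = 90.51²; (x − 146.5)² + (y − 107.9)² = 147.79².
Subtracting the A equation from the B and C equations removes the quadratic terms:
-9.6 x + 380.2 y = 26080.09
146.8 x + 331.2 y = 23340.28
Solving the 2×2 system: x ≈ 4.0, y ≈ 68.7 km.
Check against A (with the unrounded x, y): √((x − 73.1)²+(y + 57.7)²) = 144.05 ≈ 144.05 km. ✓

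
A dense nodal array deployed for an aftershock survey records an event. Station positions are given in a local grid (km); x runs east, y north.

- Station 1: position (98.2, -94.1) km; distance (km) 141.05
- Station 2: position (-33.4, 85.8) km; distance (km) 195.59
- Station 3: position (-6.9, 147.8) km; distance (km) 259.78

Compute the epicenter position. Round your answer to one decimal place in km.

Circle about each station: (x − 98.2)² + (y + 94.1)² = 141.05²; (x + 33.4)² + (y − 85.8)² = 195.59²; (x + 6.9)² + (y − 147.8)² = 259.78².
Subtracting the Station 1 equation from the Station 2 and Station 3 equations removes the quadratic terms:
-263.2 x + 359.8 y = -28381.20
-210.2 x + 483.8 y = -44196.15
Solving the 2×2 system: x ≈ -42.0, y ≈ -109.6 km.

-42.0 km east, -109.6 km north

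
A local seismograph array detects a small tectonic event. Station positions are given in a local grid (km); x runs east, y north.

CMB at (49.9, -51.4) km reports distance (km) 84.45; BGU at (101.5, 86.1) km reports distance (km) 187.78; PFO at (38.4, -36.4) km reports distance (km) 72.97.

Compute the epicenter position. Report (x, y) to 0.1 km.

(-34.2, -43.7)

Circle about each station: (x − 49.9)² + (y + 51.4)² = 84.45²; (x − 101.5)² + (y − 86.1)² = 187.78²; (x − 38.4)² + (y + 36.4)² = 72.97².
Subtracting pairs of circle equations eliminates x²+y² and gives linear equations (the radical axes):
103.2 x + 275.0 y = -15546.04
-23.0 x + 30.0 y = -525.27
Solving the 2×2 system: x ≈ -34.2, y ≈ -43.7 km.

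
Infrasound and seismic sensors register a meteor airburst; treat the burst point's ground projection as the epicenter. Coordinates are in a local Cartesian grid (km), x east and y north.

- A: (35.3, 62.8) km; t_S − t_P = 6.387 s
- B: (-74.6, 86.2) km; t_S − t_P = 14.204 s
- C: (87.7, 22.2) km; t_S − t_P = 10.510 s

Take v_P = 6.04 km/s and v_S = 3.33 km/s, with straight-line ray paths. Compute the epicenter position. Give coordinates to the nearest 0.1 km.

(9.7, 22.9)

Distance from S−P lag: d = Δt · v_P v_S / (v_P − v_S) = Δt · (6.04·3.33)/(6.04−3.33) ≈ 7.4218·Δt.
So d_A = 47.40, d_B = 105.42, d_C = 78.00 km.
Circle about each station: (x − 35.3)² + (y − 62.8)² = 47.40²; (x + 74.6)² + (y − 86.2)² = 105.42²; (x − 87.7)² + (y − 22.2)² = 78.00².
Subtracting the A equation from the B and C equations removes the quadratic terms:
-219.8 x + 46.8 y = -1060.95
104.8 x − 81.2 y = -843.04
Solving the 2×2 system: x ≈ 9.7, y ≈ 22.9 km.
Check against A (with the unrounded x, y): √((x − 35.3)²+(y − 62.8)²) = 47.40 ≈ 47.40 km. ✓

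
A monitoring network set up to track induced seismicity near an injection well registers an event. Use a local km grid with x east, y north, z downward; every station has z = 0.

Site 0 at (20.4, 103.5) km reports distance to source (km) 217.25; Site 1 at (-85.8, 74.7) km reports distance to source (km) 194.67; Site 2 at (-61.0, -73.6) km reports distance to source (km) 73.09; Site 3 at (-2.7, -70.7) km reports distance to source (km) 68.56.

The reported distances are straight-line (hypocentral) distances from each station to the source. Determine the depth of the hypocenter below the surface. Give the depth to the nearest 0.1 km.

57.3 km

Each station gives a sphere (x−x_i)² + (y−y_i)² + z² = d_i² (stations at z=0).
Subtracting the Site 0 sphere from Site 1 and Site 2: z² cancels, leaving linear equations in x and y:
-212.4 x − 57.6 y = 11114.47
-162.8 x − 354.2 y = 39864.96
Solving: x ≈ -24.911, y ≈ -101.099 km (keep extra digits for the depth step; rounded: -24.9, -101.1).
Then from the Site 0 sphere: z² = 217.25² − (x − 20.4)² − (y − 103.5)² with x = -24.911, y = -101.099, so z ≈ 57.304 ≈ 57.3 km.
Check against Site 3 (with the unrounded solution): distance 68.56 ≈ 68.56 km. ✓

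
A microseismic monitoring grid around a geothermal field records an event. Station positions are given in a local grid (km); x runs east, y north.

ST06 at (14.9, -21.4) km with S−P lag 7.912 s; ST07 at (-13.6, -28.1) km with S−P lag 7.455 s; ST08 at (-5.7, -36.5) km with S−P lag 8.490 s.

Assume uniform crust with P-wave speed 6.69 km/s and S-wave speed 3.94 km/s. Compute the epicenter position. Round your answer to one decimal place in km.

-26.4 km east, 42.2 km north

Distance from S−P lag: d = Δt · v_P v_S / (v_P − v_S) = Δt · (6.69·3.94)/(6.69−3.94) ≈ 9.5849·Δt.
So d_ST06 = 75.84, d_ST07 = 71.46, d_ST08 = 81.38 km.
Circle about each station: (x − 14.9)² + (y + 21.4)² = 75.84²; (x + 13.6)² + (y + 28.1)² = 71.46²; (x + 5.7)² + (y + 36.5)² = 81.38².
Subtracting pairs of circle equations eliminates x²+y² and gives linear equations (the radical axes):
-57.0 x − 13.4 y = 939.77
-41.2 x − 30.2 y = -186.23
Solving the 2×2 system: x ≈ -26.4, y ≈ 42.2 km.
Check against ST06 (with the unrounded x, y): √((x − 14.9)²+(y + 21.4)²) = 75.83 ≈ 75.84 km. ✓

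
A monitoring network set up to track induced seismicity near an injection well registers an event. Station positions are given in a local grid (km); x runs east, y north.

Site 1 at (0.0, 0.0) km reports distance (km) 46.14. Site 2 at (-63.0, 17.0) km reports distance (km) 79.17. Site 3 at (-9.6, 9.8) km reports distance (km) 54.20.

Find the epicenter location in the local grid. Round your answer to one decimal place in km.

(-12.9, -44.3)

Circle about each station: x² + y² = 46.14²; (x + 63.0)² + (y − 17.0)² = 79.17²; (x + 9.6)² + (y − 9.8)² = 54.20².
Subtracting pairs of circle equations eliminates x²+y² and gives linear equations (the radical axes):
-126.0 x + 34.0 y = 119.01
-19.2 x + 19.6 y = -620.54
Solving the 2×2 system: x ≈ -12.9, y ≈ -44.3 km.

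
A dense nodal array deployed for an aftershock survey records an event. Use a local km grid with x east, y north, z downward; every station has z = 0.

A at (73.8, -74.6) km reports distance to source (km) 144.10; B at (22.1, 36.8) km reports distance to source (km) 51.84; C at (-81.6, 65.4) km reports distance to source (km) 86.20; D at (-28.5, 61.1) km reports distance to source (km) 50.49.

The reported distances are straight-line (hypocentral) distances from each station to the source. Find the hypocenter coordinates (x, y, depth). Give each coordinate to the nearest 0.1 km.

(-11.4, 34.7, 39.5)

Each station gives a sphere (x−x_i)² + (y−y_i)² + z² = d_i² (stations at z=0).
Subtracting the A sphere from B and C: z² cancels, leaving linear equations in x and y:
-103.4 x + 222.8 y = 8908.47
-310.8 x + 280.0 y = 13258.49
Solving: x ≈ -11.407, y ≈ 34.690 km (keep extra digits for the depth step; rounded: -11.4, 34.7).
Then from the A sphere: z² = 144.10² − (x − 73.8)² − (y + 74.6)² with x = -11.407, y = 34.690, so z ≈ 39.500 ≈ 39.5 km.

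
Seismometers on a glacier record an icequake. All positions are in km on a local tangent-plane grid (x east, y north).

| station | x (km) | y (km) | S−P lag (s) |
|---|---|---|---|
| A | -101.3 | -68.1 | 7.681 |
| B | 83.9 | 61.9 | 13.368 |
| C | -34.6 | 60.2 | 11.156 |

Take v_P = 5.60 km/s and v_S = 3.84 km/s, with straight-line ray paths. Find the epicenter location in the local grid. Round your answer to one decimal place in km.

Distance from S−P lag: d = Δt · v_P v_S / (v_P − v_S) = Δt · (5.60·3.84)/(5.60−3.84) ≈ 12.2182·Δt.
So d_A = 93.85, d_B = 163.33, d_C = 136.31 km.
Circle about each station: (x + 101.3)² + (y + 68.1)² = 93.85²; (x − 83.9)² + (y − 61.9)² = 163.33²; (x + 34.6)² + (y − 60.2)² = 136.31².
Subtracting the A equation from the B and C equations removes the quadratic terms:
370.4 x + 260.0 y = -21897.35
133.4 x + 256.6 y = -19850.69
Solving the 2×2 system: x ≈ -7.6, y ≈ -73.4 km.

(-7.6, -73.4)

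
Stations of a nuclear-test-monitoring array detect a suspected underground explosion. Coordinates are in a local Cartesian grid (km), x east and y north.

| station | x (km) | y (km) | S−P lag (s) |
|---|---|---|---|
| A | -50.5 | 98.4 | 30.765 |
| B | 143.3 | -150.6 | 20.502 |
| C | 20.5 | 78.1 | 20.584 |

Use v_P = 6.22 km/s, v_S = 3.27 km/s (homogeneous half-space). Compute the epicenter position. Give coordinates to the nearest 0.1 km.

Distance from S−P lag: d = Δt · v_P v_S / (v_P − v_S) = Δt · (6.22·3.27)/(6.22−3.27) ≈ 6.8947·Δt.
So d_A = 212.12, d_B = 141.36, d_C = 141.92 km.
Circle about each station: (x + 50.5)² + (y − 98.4)² = 212.12²; (x − 143.3)² + (y + 150.6)² = 141.36²; (x − 20.5)² + (y − 78.1)² = 141.92².
Subtracting the A equation from the B and C equations removes the quadratic terms:
387.6 x − 498.0 y = 55994.68
142.0 x − 40.6 y = 19140.66
Solving the 2×2 system: x ≈ 132.0, y ≈ -9.7 km.

(132.0, -9.7)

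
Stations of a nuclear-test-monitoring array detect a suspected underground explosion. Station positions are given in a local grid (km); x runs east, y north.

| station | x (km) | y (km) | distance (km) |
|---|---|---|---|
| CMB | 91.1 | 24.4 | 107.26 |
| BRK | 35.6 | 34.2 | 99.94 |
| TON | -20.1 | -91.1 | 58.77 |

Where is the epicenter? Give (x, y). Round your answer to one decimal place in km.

32.9 km east, -65.7 km north

Circle about each station: (x − 91.1)² + (y − 24.4)² = 107.26²; (x − 35.6)² + (y − 34.2)² = 99.94²; (x + 20.1)² + (y + 91.1)² = 58.77².
Subtracting pairs of circle equations eliminates x²+y² and gives linear equations (the radical axes):
-111.0 x + 19.6 y = -4940.87
-222.4 x − 231.0 y = 7859.44
Solving the 2×2 system: x ≈ 32.9, y ≈ -65.7 km.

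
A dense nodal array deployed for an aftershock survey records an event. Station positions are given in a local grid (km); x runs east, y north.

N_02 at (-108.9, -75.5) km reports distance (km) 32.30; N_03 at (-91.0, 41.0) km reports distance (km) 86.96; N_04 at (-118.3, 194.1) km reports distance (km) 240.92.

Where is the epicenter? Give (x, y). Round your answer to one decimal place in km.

(-96.2, -45.8)

Circle about each station: (x + 108.9)² + (y + 75.5)² = 32.30²; (x + 91.0)² + (y − 41.0)² = 86.96²; (x + 118.3)² + (y − 194.1)² = 240.92².
Subtracting pairs of circle equations eliminates x²+y² and gives linear equations (the radical axes):
35.8 x + 233.0 y = -14116.21
-18.8 x + 539.2 y = -22888.92
Solving the 2×2 system: x ≈ -96.2, y ≈ -45.8 km.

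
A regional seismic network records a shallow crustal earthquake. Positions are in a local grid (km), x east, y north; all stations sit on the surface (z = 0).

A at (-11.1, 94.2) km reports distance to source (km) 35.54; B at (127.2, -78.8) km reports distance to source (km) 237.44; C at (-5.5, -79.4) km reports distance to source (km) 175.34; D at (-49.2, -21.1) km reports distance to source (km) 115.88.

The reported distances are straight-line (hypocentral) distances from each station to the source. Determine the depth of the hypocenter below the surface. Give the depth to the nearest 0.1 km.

Each station gives a sphere (x−x_i)² + (y−y_i)² + z² = d_i² (stations at z=0).
Subtracting the A sphere from B and C: z² cancels, leaving linear equations in x and y:
276.6 x − 346.0 y = -41722.23
11.2 x − 347.2 y = -32143.26
Solving: x ≈ -36.506, y ≈ 91.401 km (keep extra digits for the depth step; rounded: -36.5, 91.4).
Then from the A sphere: z² = 35.54² − (x + 11.1)² − (y − 94.2)² with x = -36.506, y = 91.401, so z ≈ 24.694 ≈ 24.7 km.

24.7 km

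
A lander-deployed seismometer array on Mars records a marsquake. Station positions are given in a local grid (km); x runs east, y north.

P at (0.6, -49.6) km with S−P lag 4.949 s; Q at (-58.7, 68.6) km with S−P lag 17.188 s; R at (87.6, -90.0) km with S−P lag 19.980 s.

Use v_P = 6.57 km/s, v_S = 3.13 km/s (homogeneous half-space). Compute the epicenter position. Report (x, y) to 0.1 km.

Distance from S−P lag: d = Δt · v_P v_S / (v_P − v_S) = Δt · (6.57·3.13)/(6.57−3.13) ≈ 5.9779·Δt.
So d_P = 29.58, d_Q = 102.75, d_R = 119.44 km.
Circle about each station: (x − 0.6)² + (y + 49.6)² = 29.58²; (x + 58.7)² + (y − 68.6)² = 102.75²; (x − 87.6)² + (y + 90.0)² = 119.44².
Subtracting pairs of circle equations eliminates x²+y² and gives linear equations (the radical axes):
-118.6 x + 236.4 y = -3991.46
174.0 x − 80.8 y = -77.70
Solving the 2×2 system: x ≈ -10.8, y ≈ -22.3 km.

-10.8 km east, -22.3 km north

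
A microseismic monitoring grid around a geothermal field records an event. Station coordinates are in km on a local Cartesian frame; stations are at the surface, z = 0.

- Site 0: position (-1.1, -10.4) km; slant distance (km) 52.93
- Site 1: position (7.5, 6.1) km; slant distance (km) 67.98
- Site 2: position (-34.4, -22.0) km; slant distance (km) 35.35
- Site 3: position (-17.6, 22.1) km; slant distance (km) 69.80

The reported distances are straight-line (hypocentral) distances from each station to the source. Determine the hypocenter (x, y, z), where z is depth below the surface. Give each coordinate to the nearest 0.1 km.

Each station gives a sphere (x−x_i)² + (y−y_i)² + z² = d_i² (stations at z=0).
Subtracting the Site 0 sphere from Site 1 and Site 2: z² cancels, leaving linear equations in x and y:
17.2 x + 33.0 y = -1835.61
-66.6 x − 23.2 y = 3109.95
Solving: x ≈ -33.380, y ≈ -38.226 km (keep extra digits for the depth step; rounded: -33.4, -38.2).
Then from the Site 0 sphere: z² = 52.93² − (x + 1.1)² − (y + 10.4)² with x = -33.380, y = -38.226, so z ≈ 31.389 ≈ 31.4 km.

(-33.4, -38.2, 31.4)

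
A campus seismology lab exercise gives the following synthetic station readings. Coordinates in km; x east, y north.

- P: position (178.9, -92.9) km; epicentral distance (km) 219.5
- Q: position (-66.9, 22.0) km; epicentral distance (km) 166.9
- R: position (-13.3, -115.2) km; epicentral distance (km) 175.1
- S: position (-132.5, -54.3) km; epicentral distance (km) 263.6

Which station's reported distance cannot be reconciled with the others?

Solve using three stations at a time. Using P, Q, S (subtract circle equations pairwise → linear system) gives (x, y) ≈ (79.3, 102.8).
Distances from that point to each station vs reported:
  P: calculated 219.6 vs reported 219.5 → residual 0.1 km
  Q: calculated 167.0 vs reported 166.9 → residual 0.1 km
  R: calculated 236.8 vs reported 175.1 → residual 61.7 km
  S: calculated 263.7 vs reported 263.6 → residual 0.1 km
P, Q, S are mutually consistent (residuals ≈ 0); R is off by 61.7 km.

R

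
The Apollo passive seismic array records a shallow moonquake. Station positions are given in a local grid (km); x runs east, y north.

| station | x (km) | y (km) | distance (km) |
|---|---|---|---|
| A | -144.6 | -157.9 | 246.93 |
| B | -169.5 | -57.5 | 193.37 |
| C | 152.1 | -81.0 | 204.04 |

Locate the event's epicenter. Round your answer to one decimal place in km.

(-6.8, 47.0)

Circle about each station: (x + 144.6)² + (y + 157.9)² = 246.93²; (x + 169.5)² + (y + 57.5)² = 193.37²; (x − 152.1)² + (y + 81.0)² = 204.04².
Subtracting the A equation from the B and C equations removes the quadratic terms:
-49.8 x + 200.8 y = 9777.40
593.4 x + 153.8 y = 3195.94
Solving the 2×2 system: x ≈ -6.8, y ≈ 47.0 km.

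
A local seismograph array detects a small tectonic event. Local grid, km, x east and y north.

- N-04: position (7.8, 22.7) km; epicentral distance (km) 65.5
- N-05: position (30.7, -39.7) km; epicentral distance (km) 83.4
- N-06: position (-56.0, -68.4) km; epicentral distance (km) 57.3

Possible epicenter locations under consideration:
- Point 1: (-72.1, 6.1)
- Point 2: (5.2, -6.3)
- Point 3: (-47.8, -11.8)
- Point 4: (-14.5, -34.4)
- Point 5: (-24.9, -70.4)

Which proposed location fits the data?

Point 3

For each candidate, compare |candidate − station| to the reported distance:
Point 1: residuals N-04 16.1, N-05 29.1, N-06 18.9 → max 29.1 km
Point 2: residuals N-04 36.4, N-05 41.4, N-06 29.9 → max 41.4 km
Point 3: residuals N-04 0.1, N-05 0.1, N-06 0.1 → max 0.1 km
Point 4: residuals N-04 4.2, N-05 37.9, N-06 3.7 → max 37.9 km
Point 5: residuals N-04 33.2, N-05 19.9, N-06 26.1 → max 33.2 km
Only Point 3 has all residuals ≈ 0.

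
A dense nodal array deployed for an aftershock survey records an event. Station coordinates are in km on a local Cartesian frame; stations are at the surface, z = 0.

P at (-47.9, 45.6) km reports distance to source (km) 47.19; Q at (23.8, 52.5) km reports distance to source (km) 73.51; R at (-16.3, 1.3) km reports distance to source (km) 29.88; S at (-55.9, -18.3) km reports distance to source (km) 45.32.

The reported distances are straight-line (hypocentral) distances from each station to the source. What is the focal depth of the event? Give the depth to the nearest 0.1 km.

depth ≈ 25.0 km

Each station gives a sphere (x−x_i)² + (y−y_i)² + z² = d_i² (stations at z=0).
Subtracting the P sphere from Q and R: z² cancels, leaving linear equations in x and y:
143.4 x + 13.8 y = -4227.90
63.2 x − 88.6 y = -2772.31
Solving: x ≈ -30.407, y ≈ 9.600 km (keep extra digits for the depth step; rounded: -30.4, 9.6).
Then from the P sphere: z² = 47.19² − (x + 47.9)² − (y − 45.6)² with x = -30.407, y = 9.600, so z ≈ 24.998 ≈ 25.0 km.
Check against S (with the unrounded solution): distance 45.31 ≈ 45.32 km. ✓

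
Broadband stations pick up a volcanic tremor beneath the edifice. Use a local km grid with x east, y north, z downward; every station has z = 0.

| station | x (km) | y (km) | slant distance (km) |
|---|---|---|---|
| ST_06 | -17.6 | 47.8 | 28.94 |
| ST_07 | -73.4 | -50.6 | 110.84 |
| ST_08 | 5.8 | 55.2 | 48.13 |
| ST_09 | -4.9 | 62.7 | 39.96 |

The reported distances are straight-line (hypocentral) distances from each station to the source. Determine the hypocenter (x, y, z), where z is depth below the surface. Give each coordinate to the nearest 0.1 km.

Each station gives a sphere (x−x_i)² + (y−y_i)² + z² = d_i² (stations at z=0).
Subtracting the ST_06 sphere from ST_07 and ST_08: z² cancels, leaving linear equations in x and y:
-111.6 x − 196.8 y = -6094.66
46.8 x + 14.8 y = -992.89
Solving: x ≈ -37.785, y ≈ 52.396 km (keep extra digits for the depth step; rounded: -37.8, 52.4).
Then from the ST_06 sphere: z² = 28.94² − (x + 17.6)² − (y − 47.8)² with x = -37.785, y = 52.396, so z ≈ 20.223 ≈ 20.2 km.

x ≈ -37.8 km, y ≈ 52.4 km, depth ≈ 20.2 km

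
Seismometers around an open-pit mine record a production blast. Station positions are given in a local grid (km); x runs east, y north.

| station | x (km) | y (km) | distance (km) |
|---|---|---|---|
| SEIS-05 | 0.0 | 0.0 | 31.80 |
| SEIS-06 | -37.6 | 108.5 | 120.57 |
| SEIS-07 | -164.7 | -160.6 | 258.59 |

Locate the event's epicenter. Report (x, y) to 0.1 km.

30.5 km east, 9.0 km north

Circle about each station: x² + y² = 31.80²; (x + 37.6)² + (y − 108.5)² = 120.57²; (x + 164.7)² + (y + 160.6)² = 258.59².
Subtracting pairs of circle equations eliminates x²+y² and gives linear equations (the radical axes):
-75.2 x + 217.0 y = -339.87
-329.4 x − 321.2 y = -12939.10
Solving the 2×2 system: x ≈ 30.5, y ≈ 9.0 km.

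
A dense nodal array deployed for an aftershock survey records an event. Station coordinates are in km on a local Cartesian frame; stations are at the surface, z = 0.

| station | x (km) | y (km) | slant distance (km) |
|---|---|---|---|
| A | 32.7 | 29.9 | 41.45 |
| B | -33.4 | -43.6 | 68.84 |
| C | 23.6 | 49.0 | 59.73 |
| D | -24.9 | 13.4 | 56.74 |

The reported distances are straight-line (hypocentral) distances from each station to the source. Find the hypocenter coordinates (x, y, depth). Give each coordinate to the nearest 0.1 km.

(26.0, -10.0, 9.0)

Each station gives a sphere (x−x_i)² + (y−y_i)² + z² = d_i² (stations at z=0).
Subtracting the A sphere from B and C: z² cancels, leaving linear equations in x and y:
-132.2 x − 147.0 y = -1967.62
-18.2 x + 38.2 y = -854.91
Solving: x ≈ 25.997, y ≈ -9.994 km (keep extra digits for the depth step; rounded: 26.0, -10.0).
Then from the A sphere: z² = 41.45² − (x − 32.7)² − (y − 29.9)² with x = 25.997, y = -9.994, so z ≈ 9.036 ≈ 9.0 km.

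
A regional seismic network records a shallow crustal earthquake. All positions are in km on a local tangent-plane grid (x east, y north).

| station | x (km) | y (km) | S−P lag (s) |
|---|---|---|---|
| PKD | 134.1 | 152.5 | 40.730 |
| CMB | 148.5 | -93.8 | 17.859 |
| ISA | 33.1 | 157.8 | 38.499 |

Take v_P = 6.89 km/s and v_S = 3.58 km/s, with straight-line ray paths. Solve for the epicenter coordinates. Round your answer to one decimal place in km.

Distance from S−P lag: d = Δt · v_P v_S / (v_P − v_S) = Δt · (6.89·3.58)/(6.89−3.58) ≈ 7.4520·Δt.
So d_PKD = 303.52, d_CMB = 133.09, d_ISA = 286.90 km.
Circle about each station: (x − 134.1)² + (y − 152.5)² = 303.52²; (x − 148.5)² + (y + 93.8)² = 133.09²; (x − 33.1)² + (y − 157.8)² = 286.90².
Subtracting the PKD equation from the CMB and ISA equations removes the quadratic terms:
28.8 x − 492.6 y = 64023.07
-202.0 x + 10.6 y = -5429.83
Solving the 2×2 system: x ≈ 20.1, y ≈ -128.8 km.

20.1 km east, -128.8 km north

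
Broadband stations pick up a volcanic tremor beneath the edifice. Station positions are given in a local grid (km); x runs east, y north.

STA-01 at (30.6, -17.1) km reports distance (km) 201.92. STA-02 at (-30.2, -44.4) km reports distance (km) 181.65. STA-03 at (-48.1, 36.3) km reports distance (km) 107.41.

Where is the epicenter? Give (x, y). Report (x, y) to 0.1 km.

Circle about each station: (x − 30.6)² + (y + 17.1)² = 201.92²; (x + 30.2)² + (y + 44.4)² = 181.65²; (x + 48.1)² + (y − 36.3)² = 107.41².
Subtracting pairs of circle equations eliminates x²+y² and gives linear equations (the radical axes):
-121.6 x − 54.6 y = 9429.59
-157.4 x + 106.8 y = 31637.31
Solving the 2×2 system: x ≈ -126.7, y ≈ 109.5 km.

(-126.7, 109.5)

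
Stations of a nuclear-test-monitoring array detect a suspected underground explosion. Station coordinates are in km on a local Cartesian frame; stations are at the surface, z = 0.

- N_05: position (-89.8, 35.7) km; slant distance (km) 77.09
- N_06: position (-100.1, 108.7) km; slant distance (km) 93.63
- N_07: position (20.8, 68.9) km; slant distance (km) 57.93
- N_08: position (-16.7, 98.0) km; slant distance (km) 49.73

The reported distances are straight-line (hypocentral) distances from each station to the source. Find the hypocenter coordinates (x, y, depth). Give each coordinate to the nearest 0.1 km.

x ≈ -25.9 km, y ≈ 62.6 km, depth ≈ 33.7 km

Each station gives a sphere (x−x_i)² + (y−y_i)² + z² = d_i² (stations at z=0).
Subtracting the N_05 sphere from N_06 and N_07: z² cancels, leaving linear equations in x and y:
-20.6 x + 146.0 y = 9673.46
221.2 x + 66.4 y = -1571.70
Solving: x ≈ -25.897, y ≈ 62.603 km (keep extra digits for the depth step; rounded: -25.9, 62.6).
Then from the N_05 sphere: z² = 77.09² − (x + 89.8)² − (y − 35.7)² with x = -25.897, y = 62.603, so z ≈ 33.697 ≈ 33.7 km.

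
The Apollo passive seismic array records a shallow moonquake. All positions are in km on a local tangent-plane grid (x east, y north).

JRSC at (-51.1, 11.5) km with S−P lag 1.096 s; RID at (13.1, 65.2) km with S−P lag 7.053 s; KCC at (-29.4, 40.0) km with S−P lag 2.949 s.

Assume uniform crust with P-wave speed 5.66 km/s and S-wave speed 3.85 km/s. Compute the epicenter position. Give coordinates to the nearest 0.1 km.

Distance from S−P lag: d = Δt · v_P v_S / (v_P − v_S) = Δt · (5.66·3.85)/(5.66−3.85) ≈ 12.0392·Δt.
So d_JRSC = 13.19, d_RID = 84.91, d_KCC = 35.50 km.
Circle about each station: (x + 51.1)² + (y − 11.5)² = 13.19²; (x − 13.1)² + (y − 65.2)² = 84.91²; (x + 29.4)² + (y − 40.0)² = 35.50².
Subtracting pairs of circle equations eliminates x²+y² and gives linear equations (the radical axes):
128.4 x + 107.4 y = -5356.54
43.4 x + 57.0 y = -1365.37
Solving the 2×2 system: x ≈ -59.7, y ≈ 21.5 km.

x ≈ -59.7 km, y ≈ 21.5 km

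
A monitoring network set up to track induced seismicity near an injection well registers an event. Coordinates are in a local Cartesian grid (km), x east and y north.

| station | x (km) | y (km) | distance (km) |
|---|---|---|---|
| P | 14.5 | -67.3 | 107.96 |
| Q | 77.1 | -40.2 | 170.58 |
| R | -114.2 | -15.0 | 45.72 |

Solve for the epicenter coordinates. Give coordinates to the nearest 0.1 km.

(-92.8, -55.4)

Circle about each station: (x − 14.5)² + (y + 67.3)² = 107.96²; (x − 77.1)² + (y + 40.2)² = 170.58²; (x + 114.2)² + (y + 15.0)² = 45.72².
Subtracting the P equation from the Q and R equations removes the quadratic terms:
125.2 x + 54.2 y = -14621.26
-257.4 x + 104.6 y = 18092.14
Solving the 2×2 system: x ≈ -92.8, y ≈ -55.4 km.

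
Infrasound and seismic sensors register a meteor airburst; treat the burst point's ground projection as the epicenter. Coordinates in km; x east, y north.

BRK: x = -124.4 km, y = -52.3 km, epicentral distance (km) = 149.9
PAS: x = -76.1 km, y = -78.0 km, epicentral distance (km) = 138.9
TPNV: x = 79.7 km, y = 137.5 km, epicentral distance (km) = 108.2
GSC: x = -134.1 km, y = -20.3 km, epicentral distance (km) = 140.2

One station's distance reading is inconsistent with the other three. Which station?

TPNV

Solve using three stations at a time. Using BRK, PAS, GSC (subtract circle equations pairwise → linear system) gives (x, y) ≈ (-9.3, 44.0).
Distances from that point to each station vs reported:
  BRK: calculated 150.1 vs reported 149.9 → residual 0.2 km
  PAS: calculated 139.1 vs reported 138.9 → residual 0.2 km
  TPNV: calculated 129.0 vs reported 108.2 → residual 20.8 km
  GSC: calculated 140.4 vs reported 140.2 → residual 0.2 km
BRK, PAS, GSC are mutually consistent (residuals ≈ 0); TPNV is off by 20.8 km.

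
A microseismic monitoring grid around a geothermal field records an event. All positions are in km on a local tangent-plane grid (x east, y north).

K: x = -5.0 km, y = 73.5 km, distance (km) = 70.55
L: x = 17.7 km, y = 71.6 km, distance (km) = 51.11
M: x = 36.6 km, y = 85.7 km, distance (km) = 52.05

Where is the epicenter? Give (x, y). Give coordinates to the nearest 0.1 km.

Circle about each station: (x + 5.0)² + (y − 73.5)² = 70.55²; (x − 17.7)² + (y − 71.6)² = 51.11²; (x − 36.6)² + (y − 85.7)² = 52.05².
Subtracting pairs of circle equations eliminates x²+y² and gives linear equations (the radical axes):
45.4 x − 3.8 y = 2377.67
83.2 x + 24.4 y = 5524.90
Solving the 2×2 system: x ≈ 55.5, y ≈ 37.2 km.

x ≈ 55.5 km, y ≈ 37.2 km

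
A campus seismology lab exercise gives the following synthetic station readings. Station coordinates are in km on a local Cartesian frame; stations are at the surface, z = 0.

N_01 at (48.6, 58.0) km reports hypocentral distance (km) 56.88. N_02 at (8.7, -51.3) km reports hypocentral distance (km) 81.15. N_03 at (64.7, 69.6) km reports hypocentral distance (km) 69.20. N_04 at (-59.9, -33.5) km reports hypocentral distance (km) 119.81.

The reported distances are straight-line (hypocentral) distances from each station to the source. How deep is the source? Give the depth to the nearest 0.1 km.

Each station gives a sphere (x−x_i)² + (y−y_i)² + z² = d_i² (stations at z=0).
Subtracting the N_01 sphere from N_02 and N_03: z² cancels, leaving linear equations in x and y:
-79.8 x − 218.6 y = -6368.57
32.2 x + 23.2 y = 1750.98
Solving: x ≈ 45.303, y ≈ 12.595 km (keep extra digits for the depth step; rounded: 45.3, 12.6).
Then from the N_01 sphere: z² = 56.88² − (x − 48.6)² − (y − 58.0)² with x = 45.303, y = 12.595, so z ≈ 34.101 ≈ 34.1 km.

depth ≈ 34.1 km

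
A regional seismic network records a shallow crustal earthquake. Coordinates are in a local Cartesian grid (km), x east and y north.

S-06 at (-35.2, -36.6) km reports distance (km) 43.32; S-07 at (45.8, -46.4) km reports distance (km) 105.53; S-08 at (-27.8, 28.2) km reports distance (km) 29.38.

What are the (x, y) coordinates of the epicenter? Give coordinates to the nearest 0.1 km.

x ≈ -46.2 km, y ≈ 5.3 km

Circle about each station: (x + 35.2)² + (y + 36.6)² = 43.32²; (x − 45.8)² + (y + 46.4)² = 105.53²; (x + 27.8)² + (y − 28.2)² = 29.38².
Subtracting the S-06 equation from the S-07 and S-08 equations removes the quadratic terms:
162.0 x − 19.6 y = -7587.96
14.8 x + 129.6 y = 2.92
Solving the 2×2 system: x ≈ -46.2, y ≈ 5.3 km.
Check against S-06 (with the unrounded x, y): √((x + 35.2)²+(y + 36.6)²) = 43.32 ≈ 43.32 km. ✓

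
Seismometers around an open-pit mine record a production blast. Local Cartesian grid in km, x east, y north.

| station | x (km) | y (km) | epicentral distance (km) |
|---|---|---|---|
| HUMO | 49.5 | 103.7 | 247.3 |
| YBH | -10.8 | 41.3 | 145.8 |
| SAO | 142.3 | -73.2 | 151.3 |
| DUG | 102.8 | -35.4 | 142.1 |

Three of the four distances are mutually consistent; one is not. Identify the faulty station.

Solve using three stations at a time. Using HUMO, SAO, DUG (subtract circle equations pairwise → linear system) gives (x, y) ≈ (6.6, -139.7).
Distances from that point to each station vs reported:
  HUMO: calculated 247.2 vs reported 247.3 → residual 0.1 km
  YBH: calculated 181.9 vs reported 145.8 → residual 36.1 km
  SAO: calculated 151.1 vs reported 151.3 → residual 0.2 km
  DUG: calculated 141.9 vs reported 142.1 → residual 0.2 km
HUMO, SAO, DUG are mutually consistent (residuals ≈ 0); YBH is off by 36.1 km.

YBH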